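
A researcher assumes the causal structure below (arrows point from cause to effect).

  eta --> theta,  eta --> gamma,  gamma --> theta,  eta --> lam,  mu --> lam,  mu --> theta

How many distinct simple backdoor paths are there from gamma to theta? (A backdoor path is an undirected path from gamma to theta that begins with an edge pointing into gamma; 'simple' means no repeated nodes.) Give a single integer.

2

A backdoor path from gamma to theta is any simple undirected path whose first edge points into gamma (i.e. leaves gamma via a parent).
Parents of gamma: {eta}.
Enumerating:
  P1: gamma <- eta -> lam <- mu -> theta
  P2: gamma <- eta -> theta
That exhausts the simple backdoor paths. Count: 2.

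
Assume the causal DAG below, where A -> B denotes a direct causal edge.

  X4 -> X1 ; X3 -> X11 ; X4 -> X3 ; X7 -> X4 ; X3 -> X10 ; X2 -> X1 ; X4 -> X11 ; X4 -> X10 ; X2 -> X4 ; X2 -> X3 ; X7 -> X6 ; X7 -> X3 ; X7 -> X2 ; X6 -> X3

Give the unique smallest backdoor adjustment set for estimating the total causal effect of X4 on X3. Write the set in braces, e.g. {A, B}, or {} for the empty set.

Variables eligible for adjustment (non-descendants of X4, excluding X4 and X3): {X2, X6, X7}.
Backdoor paths from X4 to X3:
  P1: X4 <- X7 -> X2 -> X3
  P2: X4 <- X7 -> X6 -> X3
  P3: X4 <- X7 -> X3
  P4: X4 <- X2 <- X7 -> X6 -> X3
  P5: X4 <- X2 <- X7 -> X3
  P6: X4 <- X2 -> X3
The empty set is not sufficient: P1 (X4 <- X7 -> X2 -> X3) has no collider blocking it and no conditioned non-collider, so it is open.
Try {X2, X7}:
  P1: blocked at fork node X7 ∈ conditioning set.
  P2: blocked at fork node X7 ∈ conditioning set.
  P3: blocked at fork node X7 ∈ conditioning set.
  P4: blocked at chain node X2 ∈ conditioning set.
  P5: blocked at chain node X2 ∈ conditioning set.
  P6: blocked at fork node X2 ∈ conditioning set.
{X2, X7} contains no descendant of X4 and blocks every backdoor path.
Every element of {X2, X7} is needed (dropping X2 leaves P6 open; dropping X7 leaves P2 open), so no proper subset is valid.
Among all size-2 subsets of the eligible variables, only {X2, X7} blocks every backdoor path, so it is the unique smallest valid adjustment set.

{X2, X7}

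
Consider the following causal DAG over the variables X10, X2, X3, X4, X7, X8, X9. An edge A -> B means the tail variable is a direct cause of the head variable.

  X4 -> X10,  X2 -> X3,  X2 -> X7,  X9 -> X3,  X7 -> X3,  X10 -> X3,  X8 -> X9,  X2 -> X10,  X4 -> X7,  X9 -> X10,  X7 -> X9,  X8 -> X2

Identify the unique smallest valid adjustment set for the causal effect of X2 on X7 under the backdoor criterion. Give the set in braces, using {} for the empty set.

Variables eligible for adjustment (non-descendants of X2, excluding X2 and X7): {X4, X8}.
Backdoor paths from X2 to X7:
  P1: X2 <- X8 -> X9 <- X7
  P2: X2 <- X8 -> X9 -> X10 <- X4 -> X7
  P3: X2 <- X8 -> X9 -> X10 -> X3 <- X7
  P4: X2 <- X8 -> X9 -> X3 <- X7
  P5: X2 <- X8 -> X9 -> X3 <- X10 <- X4 -> X7
Each backdoor path contains an unconditioned collider, so every path is already blocked with the empty conditioning set:
  P1: blocked at collider X9 (neither it nor any descendant is in the conditioning set).
  P2: blocked at collider X10 (neither it nor any descendant is in the conditioning set).
  P3: blocked at collider X3 (neither it nor any descendant is in the conditioning set).
  P4: blocked at collider X3 (neither it nor any descendant is in the conditioning set).
  P5: blocked at collider X3 (neither it nor any descendant is in the conditioning set).
The empty set is therefore the unique smallest valid set.

{}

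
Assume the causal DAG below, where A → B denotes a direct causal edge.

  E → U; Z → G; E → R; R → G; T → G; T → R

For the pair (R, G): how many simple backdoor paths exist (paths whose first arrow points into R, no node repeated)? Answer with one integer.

1

A backdoor path from R to G is any simple undirected path whose first edge points into R (i.e. leaves R via a parent).
Parents of R: {E, T}.
Enumerating:
  P1: R <- T -> G
That exhausts the simple backdoor paths. Count: 1.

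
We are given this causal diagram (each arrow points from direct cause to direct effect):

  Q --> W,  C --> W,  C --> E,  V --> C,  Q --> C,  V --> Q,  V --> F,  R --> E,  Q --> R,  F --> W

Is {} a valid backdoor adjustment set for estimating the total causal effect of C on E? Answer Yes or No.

Backdoor paths from C to E (paths whose first edge points into C):
  P1: C <- V -> Q -> R -> E
  P2: C <- V -> F -> W <- Q -> R -> E
  P3: C <- Q -> R -> E
Condition 1 (no descendant of C in the set): holds — descendants of C are {E, W}; none are in {}.
Condition 2 (every backdoor path blocked by {}):
  P1: open — no interior node is in the conditioning set.
  P2: blocked at collider W (neither it nor any descendant is in the conditioning set).
  P3: open — no interior node is in the conditioning set.
{} does not satisfy the backdoor criterion.

No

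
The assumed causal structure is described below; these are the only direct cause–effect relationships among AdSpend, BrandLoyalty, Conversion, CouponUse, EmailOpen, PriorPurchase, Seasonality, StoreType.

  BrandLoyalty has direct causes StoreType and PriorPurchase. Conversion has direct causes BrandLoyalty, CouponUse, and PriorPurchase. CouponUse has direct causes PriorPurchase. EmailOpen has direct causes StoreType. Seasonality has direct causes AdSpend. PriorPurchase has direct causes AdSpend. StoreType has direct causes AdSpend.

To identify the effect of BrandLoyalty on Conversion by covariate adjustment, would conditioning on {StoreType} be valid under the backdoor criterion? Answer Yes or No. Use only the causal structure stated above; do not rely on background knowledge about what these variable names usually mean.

Backdoor paths from BrandLoyalty to Conversion (paths whose first edge points into BrandLoyalty):
  P1: BrandLoyalty <- StoreType <- AdSpend -> PriorPurchase -> CouponUse -> Conversion
  P2: BrandLoyalty <- StoreType <- AdSpend -> PriorPurchase -> Conversion
  P3: BrandLoyalty <- PriorPurchase -> CouponUse -> Conversion
  P4: BrandLoyalty <- PriorPurchase -> Conversion
Condition 1 (no descendant of BrandLoyalty in the set): holds — descendants of BrandLoyalty are {Conversion}; none are in {StoreType}.
Condition 2 (every backdoor path blocked by {StoreType}):
  P1: blocked at chain node StoreType ∈ conditioning set.
  P2: blocked at chain node StoreType ∈ conditioning set.
  P3: open — no interior node is in the conditioning set.
  P4: open — no interior node is in the conditioning set.
{StoreType} does not satisfy the backdoor criterion.

No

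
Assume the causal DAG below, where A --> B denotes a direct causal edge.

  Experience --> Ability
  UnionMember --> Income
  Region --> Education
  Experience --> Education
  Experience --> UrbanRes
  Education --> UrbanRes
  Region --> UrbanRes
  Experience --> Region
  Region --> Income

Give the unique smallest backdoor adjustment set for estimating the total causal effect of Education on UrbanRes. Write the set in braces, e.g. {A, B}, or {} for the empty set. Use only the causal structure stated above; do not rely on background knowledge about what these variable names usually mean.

{Experience, Region}

Variables eligible for adjustment (non-descendants of Education, excluding Education and UrbanRes): {Ability, Experience, Income, Region, UnionMember}.
Backdoor paths from Education to UrbanRes:
  P1: Education <- Experience -> Region -> UrbanRes
  P2: Education <- Experience -> UrbanRes
  P3: Education <- Region <- Experience -> UrbanRes
  P4: Education <- Region -> UrbanRes
The empty set is not sufficient: P1 (Education <- Experience -> Region -> UrbanRes) has no collider blocking it and no conditioned non-collider, so it is open.
Try {Experience, Region}:
  P1: blocked at fork node Experience ∈ conditioning set.
  P2: blocked at fork node Experience ∈ conditioning set.
  P3: blocked at chain node Region ∈ conditioning set.
  P4: blocked at fork node Region ∈ conditioning set.
{Experience, Region} contains no descendant of Education and blocks every backdoor path.
Every element of {Experience, Region} is needed (dropping Experience leaves P2 open; dropping Region leaves P4 open), so no proper subset is valid.
Among all size-2 subsets of the eligible variables, only {Experience, Region} blocks every backdoor path, so it is the unique smallest valid adjustment set.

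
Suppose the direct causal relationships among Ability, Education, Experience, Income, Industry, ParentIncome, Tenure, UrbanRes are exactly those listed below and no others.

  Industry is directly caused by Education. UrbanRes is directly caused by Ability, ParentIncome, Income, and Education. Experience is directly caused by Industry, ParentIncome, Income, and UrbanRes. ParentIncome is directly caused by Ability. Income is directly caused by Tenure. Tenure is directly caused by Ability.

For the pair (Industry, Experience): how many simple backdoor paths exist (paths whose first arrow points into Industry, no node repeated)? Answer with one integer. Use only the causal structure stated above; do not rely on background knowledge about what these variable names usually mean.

A backdoor path from Industry to Experience is any simple undirected path whose first edge points into Industry (i.e. leaves Industry via a parent).
Parents of Industry: {Education}.
Enumerating:
  P1: Industry <- Education -> UrbanRes <- Ability -> ParentIncome -> Experience
  P2: Industry <- Education -> UrbanRes <- Ability -> Tenure -> Income -> Experience
  P3: Industry <- Education -> UrbanRes <- ParentIncome <- Ability -> Tenure -> Income -> Experience
  P4: Industry <- Education -> UrbanRes <- ParentIncome -> Experience
  P5: Industry <- Education -> UrbanRes <- Income <- Tenure <- Ability -> ParentIncome -> Experience
  P6: Industry <- Education -> UrbanRes <- Income -> Experience
  P7: Industry <- Education -> UrbanRes -> Experience
That exhausts the simple backdoor paths. Count: 7.

7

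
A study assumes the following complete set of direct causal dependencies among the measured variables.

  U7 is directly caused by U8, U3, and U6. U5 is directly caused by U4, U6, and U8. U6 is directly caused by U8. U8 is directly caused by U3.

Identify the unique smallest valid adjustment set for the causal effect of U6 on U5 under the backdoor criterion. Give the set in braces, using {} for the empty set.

Variables eligible for adjustment (non-descendants of U6, excluding U6 and U5): {U3, U4, U8}.
Backdoor paths from U6 to U5:
  P1: U6 <- U8 -> U5
The empty set is not sufficient: P1 (U6 <- U8 -> U5) has no collider blocking it and no conditioned non-collider, so it is open.
Try {U8}:
  P1: blocked at fork node U8 ∈ conditioning set.
{U8} contains no descendant of U6 and blocks every backdoor path.
No other singleton works — e.g. {U3} leaves P1 open — so {U8} is the unique smallest valid adjustment set.

{U8}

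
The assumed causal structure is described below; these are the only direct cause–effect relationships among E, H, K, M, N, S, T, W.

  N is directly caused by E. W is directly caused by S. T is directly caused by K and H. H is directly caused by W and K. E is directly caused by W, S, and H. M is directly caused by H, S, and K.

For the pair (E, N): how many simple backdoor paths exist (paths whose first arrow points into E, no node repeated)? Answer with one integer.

0

A backdoor path from E to N is any simple undirected path whose first edge points into E (i.e. leaves E via a parent).
Parents of E: {H, S, W}.
No simple path from any parent of E reaches N without revisiting E, so there are no backdoor paths.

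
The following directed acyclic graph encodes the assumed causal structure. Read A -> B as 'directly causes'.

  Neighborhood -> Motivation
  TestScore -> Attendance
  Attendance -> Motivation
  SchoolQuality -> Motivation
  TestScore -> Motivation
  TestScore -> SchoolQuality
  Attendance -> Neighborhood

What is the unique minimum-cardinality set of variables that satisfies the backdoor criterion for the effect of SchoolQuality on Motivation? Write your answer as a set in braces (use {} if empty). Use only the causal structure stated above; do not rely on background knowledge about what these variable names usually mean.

{TestScore}

Variables eligible for adjustment (non-descendants of SchoolQuality, excluding SchoolQuality and Motivation): {Attendance, Neighborhood, TestScore}.
Backdoor paths from SchoolQuality to Motivation:
  P1: SchoolQuality <- TestScore -> Attendance -> Neighborhood -> Motivation
  P2: SchoolQuality <- TestScore -> Attendance -> Motivation
  P3: SchoolQuality <- TestScore -> Motivation
The empty set is not sufficient: P1 (SchoolQuality <- TestScore -> Attendance -> Neighborhood -> Motivation) has no collider blocking it and no conditioned non-collider, so it is open.
Try {TestScore}:
  P1: blocked at fork node TestScore ∈ conditioning set.
  P2: blocked at fork node TestScore ∈ conditioning set.
  P3: blocked at fork node TestScore ∈ conditioning set.
{TestScore} contains no descendant of SchoolQuality and blocks every backdoor path.
No other singleton works — e.g. {Attendance} leaves P3 open — so {TestScore} is the unique smallest valid adjustment set.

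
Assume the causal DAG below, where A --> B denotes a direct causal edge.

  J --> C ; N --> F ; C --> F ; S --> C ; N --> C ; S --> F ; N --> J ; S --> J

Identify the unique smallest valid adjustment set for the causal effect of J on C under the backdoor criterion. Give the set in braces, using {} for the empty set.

Variables eligible for adjustment (non-descendants of J, excluding J and C): {N, S}.
Backdoor paths from J to C:
  P1: J <- N -> C
  P2: J <- N -> F <- S -> C
  P3: J <- N -> F <- C
  P4: J <- S -> C
  P5: J <- S -> F <- N -> C
  P6: J <- S -> F <- C
The empty set is not sufficient: P1 (J <- N -> C) has no collider blocking it and no conditioned non-collider, so it is open.
Try {N, S}:
  P1: blocked at fork node N ∈ conditioning set.
  P2: blocked at fork node N ∈ conditioning set.
  P3: blocked at fork node N ∈ conditioning set.
  P4: blocked at fork node S ∈ conditioning set.
  P5: blocked at fork node S ∈ conditioning set.
  P6: blocked at fork node S ∈ conditioning set.
{N, S} contains no descendant of J and blocks every backdoor path.
Every element of {N, S} is needed (dropping N leaves P1 open; dropping S leaves P4 open), so no proper subset is valid.
Among all size-2 subsets of the eligible variables, only {N, S} blocks every backdoor path, so it is the unique smallest valid adjustment set.

{N, S}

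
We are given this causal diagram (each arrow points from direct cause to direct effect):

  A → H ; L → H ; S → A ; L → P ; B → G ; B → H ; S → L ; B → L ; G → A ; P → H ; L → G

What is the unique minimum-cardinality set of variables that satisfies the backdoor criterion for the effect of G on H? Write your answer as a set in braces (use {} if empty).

Variables eligible for adjustment (non-descendants of G, excluding G and H): {B, L, P, S}.
Backdoor paths from G to H:
  P1: G <- B -> L <- S -> A -> H
  P2: G <- B -> L -> P -> H
  P3: G <- B -> L -> H
  P4: G <- B -> H
  P5: G <- L <- S -> A -> H
  P6: G <- L <- B -> H
  P7: G <- L -> P -> H
  P8: G <- L -> H
The empty set is not sufficient: P2 (G <- B -> L -> P -> H) has no collider blocking it and no conditioned non-collider, so it is open.
Try {B, L}:
  P1: blocked at fork node B ∈ conditioning set.
  P2: blocked at fork node B ∈ conditioning set.
  P3: blocked at fork node B ∈ conditioning set.
  P4: blocked at fork node B ∈ conditioning set.
  P5: blocked at chain node L ∈ conditioning set.
  P6: blocked at chain node L ∈ conditioning set.
  P7: blocked at fork node L ∈ conditioning set.
  P8: blocked at fork node L ∈ conditioning set.
{B, L} contains no descendant of G and blocks every backdoor path.
Every element of {B, L} is needed (dropping B leaves P1 open; dropping L leaves P5 open), so no proper subset is valid.
Among all size-2 subsets of the eligible variables, only {B, L} blocks every backdoor path, so it is the unique smallest valid adjustment set.

{B, L}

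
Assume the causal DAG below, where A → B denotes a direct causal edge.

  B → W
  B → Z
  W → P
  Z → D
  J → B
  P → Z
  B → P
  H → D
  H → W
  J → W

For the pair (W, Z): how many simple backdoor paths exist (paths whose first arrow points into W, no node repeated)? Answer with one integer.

A backdoor path from W to Z is any simple undirected path whose first edge points into W (i.e. leaves W via a parent).
Parents of W: {B, H, J}.
Enumerating:
  P1: W <- J -> B -> P -> Z
  P2: W <- J -> B -> Z
  P3: W <- B -> P -> Z
  P4: W <- B -> Z
  P5: W <- H -> D <- Z
That exhausts the simple backdoor paths. Count: 5.

5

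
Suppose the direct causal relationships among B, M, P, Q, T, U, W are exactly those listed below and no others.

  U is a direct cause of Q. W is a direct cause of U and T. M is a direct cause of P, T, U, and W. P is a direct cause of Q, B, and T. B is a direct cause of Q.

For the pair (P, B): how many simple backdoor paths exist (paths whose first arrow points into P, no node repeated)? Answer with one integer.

A backdoor path from P to B is any simple undirected path whose first edge points into P (i.e. leaves P via a parent).
Parents of P: {M}.
Enumerating:
  P1: P <- M -> W -> U -> Q <- B
  P2: P <- M -> U -> Q <- B
  P3: P <- M -> T <- W -> U -> Q <- B
That exhausts the simple backdoor paths. Count: 3.

3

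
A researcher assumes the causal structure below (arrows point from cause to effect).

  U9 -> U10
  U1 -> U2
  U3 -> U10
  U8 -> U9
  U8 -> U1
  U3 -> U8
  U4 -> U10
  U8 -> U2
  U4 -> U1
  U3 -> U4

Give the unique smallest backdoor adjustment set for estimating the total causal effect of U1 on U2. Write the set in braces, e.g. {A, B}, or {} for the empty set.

Variables eligible for adjustment (non-descendants of U1, excluding U1 and U2): {U10, U3, U4, U8, U9}.
Backdoor paths from U1 to U2:
  P1: U1 <- U8 -> U2
  P2: U1 <- U4 <- U3 -> U8 -> U2
  P3: U1 <- U4 <- U3 -> U10 <- U9 <- U8 -> U2
  P4: U1 <- U4 -> U10 <- U3 -> U8 -> U2
  P5: U1 <- U4 -> U10 <- U9 <- U8 -> U2
The empty set is not sufficient: P1 (U1 <- U8 -> U2) has no collider blocking it and no conditioned non-collider, so it is open.
Try {U8}:
  P1: blocked at fork node U8 ∈ conditioning set.
  P2: blocked at chain node U8 ∈ conditioning set.
  P3: blocked at collider U10 (neither it nor any descendant is in the conditioning set).
  P4: blocked at collider U10 (neither it nor any descendant is in the conditioning set).
  P5: blocked at collider U10 (neither it nor any descendant is in the conditioning set).
{U8} contains no descendant of U1 and blocks every backdoor path.
No other singleton works — e.g. {U3} leaves P1 open — so {U8} is the unique smallest valid adjustment set.

{U8}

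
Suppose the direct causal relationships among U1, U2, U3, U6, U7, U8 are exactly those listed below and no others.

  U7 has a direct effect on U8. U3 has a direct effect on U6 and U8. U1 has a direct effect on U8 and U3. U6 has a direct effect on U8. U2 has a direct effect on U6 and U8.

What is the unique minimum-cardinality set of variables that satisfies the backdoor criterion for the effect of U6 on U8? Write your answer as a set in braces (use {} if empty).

{U2, U3}

Variables eligible for adjustment (non-descendants of U6, excluding U6 and U8): {U1, U2, U3, U7}.
Backdoor paths from U6 to U8:
  P1: U6 <- U2 -> U8
  P2: U6 <- U3 <- U1 -> U8
  P3: U6 <- U3 -> U8
The empty set is not sufficient: P1 (U6 <- U2 -> U8) has no collider blocking it and no conditioned non-collider, so it is open.
Try {U2, U3}:
  P1: blocked at fork node U2 ∈ conditioning set.
  P2: blocked at chain node U3 ∈ conditioning set.
  P3: blocked at fork node U3 ∈ conditioning set.
{U2, U3} contains no descendant of U6 and blocks every backdoor path.
Every element of {U2, U3} is needed (dropping U2 leaves P1 open; dropping U3 leaves P2 open), so no proper subset is valid.
Among all size-2 subsets of the eligible variables, only {U2, U3} blocks every backdoor path, so it is the unique smallest valid adjustment set.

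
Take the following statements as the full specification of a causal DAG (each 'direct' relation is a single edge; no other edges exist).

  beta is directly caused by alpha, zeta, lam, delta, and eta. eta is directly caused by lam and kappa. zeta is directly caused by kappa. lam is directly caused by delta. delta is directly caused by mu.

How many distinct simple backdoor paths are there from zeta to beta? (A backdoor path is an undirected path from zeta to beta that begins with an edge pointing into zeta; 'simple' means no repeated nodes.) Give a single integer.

3

A backdoor path from zeta to beta is any simple undirected path whose first edge points into zeta (i.e. leaves zeta via a parent).
Parents of zeta: {kappa}.
Enumerating:
  P1: zeta <- kappa -> eta <- lam <- delta -> beta
  P2: zeta <- kappa -> eta <- lam -> beta
  P3: zeta <- kappa -> eta -> beta
That exhausts the simple backdoor paths. Count: 3.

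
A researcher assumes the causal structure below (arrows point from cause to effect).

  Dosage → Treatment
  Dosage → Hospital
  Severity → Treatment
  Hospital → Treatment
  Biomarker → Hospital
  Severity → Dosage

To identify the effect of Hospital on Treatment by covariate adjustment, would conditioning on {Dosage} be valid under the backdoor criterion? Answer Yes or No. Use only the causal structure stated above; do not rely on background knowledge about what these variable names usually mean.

Yes

Backdoor paths from Hospital to Treatment (paths whose first edge points into Hospital):
  P1: Hospital <- Dosage <- Severity -> Treatment
  P2: Hospital <- Dosage -> Treatment
Condition 1 (no descendant of Hospital in the set): holds — descendants of Hospital are {Treatment}; none are in {Dosage}.
Condition 2 (every backdoor path blocked by {Dosage}):
  P1: blocked at chain node Dosage ∈ conditioning set.
  P2: blocked at fork node Dosage ∈ conditioning set.
{Dosage} satisfies the backdoor criterion.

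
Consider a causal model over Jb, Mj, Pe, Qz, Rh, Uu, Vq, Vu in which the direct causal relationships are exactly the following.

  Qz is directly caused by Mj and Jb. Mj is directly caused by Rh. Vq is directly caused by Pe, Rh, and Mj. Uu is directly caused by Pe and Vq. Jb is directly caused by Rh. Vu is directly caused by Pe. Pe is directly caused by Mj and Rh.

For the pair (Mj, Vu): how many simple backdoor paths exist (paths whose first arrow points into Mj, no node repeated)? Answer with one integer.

3

A backdoor path from Mj to Vu is any simple undirected path whose first edge points into Mj (i.e. leaves Mj via a parent).
Parents of Mj: {Rh}.
Enumerating:
  P1: Mj <- Rh -> Pe -> Vu
  P2: Mj <- Rh -> Vq <- Pe -> Vu
  P3: Mj <- Rh -> Vq -> Uu <- Pe -> Vu
That exhausts the simple backdoor paths. Count: 3.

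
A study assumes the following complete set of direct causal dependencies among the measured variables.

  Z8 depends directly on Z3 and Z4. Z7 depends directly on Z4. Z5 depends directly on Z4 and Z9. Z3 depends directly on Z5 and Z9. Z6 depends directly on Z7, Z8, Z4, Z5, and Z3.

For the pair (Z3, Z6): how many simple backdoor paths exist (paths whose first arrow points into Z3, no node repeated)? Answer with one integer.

8

A backdoor path from Z3 to Z6 is any simple undirected path whose first edge points into Z3 (i.e. leaves Z3 via a parent).
Parents of Z3: {Z5, Z9}.
Enumerating:
  P1: Z3 <- Z9 -> Z5 <- Z4 -> Z7 -> Z6
  P2: Z3 <- Z9 -> Z5 <- Z4 -> Z8 -> Z6
  P3: Z3 <- Z9 -> Z5 <- Z4 -> Z6
  P4: Z3 <- Z9 -> Z5 -> Z6
  P5: Z3 <- Z5 <- Z4 -> Z7 -> Z6
  P6: Z3 <- Z5 <- Z4 -> Z8 -> Z6
  P7: Z3 <- Z5 <- Z4 -> Z6
  P8: Z3 <- Z5 -> Z6
That exhausts the simple backdoor paths. Count: 8.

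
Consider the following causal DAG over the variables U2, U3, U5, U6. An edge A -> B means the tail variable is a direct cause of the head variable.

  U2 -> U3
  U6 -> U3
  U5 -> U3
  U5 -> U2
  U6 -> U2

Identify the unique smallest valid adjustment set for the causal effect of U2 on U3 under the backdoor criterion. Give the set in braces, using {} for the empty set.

{U5, U6}

Variables eligible for adjustment (non-descendants of U2, excluding U2 and U3): {U5, U6}.
Backdoor paths from U2 to U3:
  P1: U2 <- U6 -> U3
  P2: U2 <- U5 -> U3
The empty set is not sufficient: P1 (U2 <- U6 -> U3) has no collider blocking it and no conditioned non-collider, so it is open.
Try {U5, U6}:
  P1: blocked at fork node U6 ∈ conditioning set.
  P2: blocked at fork node U5 ∈ conditioning set.
{U5, U6} contains no descendant of U2 and blocks every backdoor path.
Every element of {U5, U6} is needed (dropping U5 leaves P2 open; dropping U6 leaves P1 open), so no proper subset is valid.
Among all size-2 subsets of the eligible variables, only {U5, U6} blocks every backdoor path, so it is the unique smallest valid adjustment set.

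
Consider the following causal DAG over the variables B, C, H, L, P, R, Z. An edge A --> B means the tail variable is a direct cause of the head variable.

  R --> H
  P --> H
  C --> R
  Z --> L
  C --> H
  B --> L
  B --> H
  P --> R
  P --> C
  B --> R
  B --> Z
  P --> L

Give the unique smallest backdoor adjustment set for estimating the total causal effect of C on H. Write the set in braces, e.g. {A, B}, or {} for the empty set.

Variables eligible for adjustment (non-descendants of C, excluding C and H): {B, L, P, Z}.
Backdoor paths from C to H:
  P1: C <- P -> L <- B -> R -> H
  P2: C <- P -> L <- B -> H
  P3: C <- P -> L <- Z <- B -> R -> H
  P4: C <- P -> L <- Z <- B -> H
  P5: C <- P -> R <- B -> H
  P6: C <- P -> R -> H
  P7: C <- P -> H
The empty set is not sufficient: P6 (C <- P -> R -> H) has no collider blocking it and no conditioned non-collider, so it is open.
Try {P}:
  P1: blocked at fork node P ∈ conditioning set.
  P2: blocked at fork node P ∈ conditioning set.
  P3: blocked at fork node P ∈ conditioning set.
  P4: blocked at fork node P ∈ conditioning set.
  P5: blocked at fork node P ∈ conditioning set.
  P6: blocked at fork node P ∈ conditioning set.
  P7: blocked at fork node P ∈ conditioning set.
{P} contains no descendant of C and blocks every backdoor path.
No other singleton works — e.g. {B} leaves P6 open — so {P} is the unique smallest valid adjustment set.

{P}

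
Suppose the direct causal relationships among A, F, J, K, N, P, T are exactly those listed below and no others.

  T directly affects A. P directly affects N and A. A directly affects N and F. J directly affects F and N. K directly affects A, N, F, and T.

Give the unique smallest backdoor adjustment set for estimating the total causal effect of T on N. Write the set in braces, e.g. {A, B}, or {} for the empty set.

Variables eligible for adjustment (non-descendants of T, excluding T and N): {J, K, P}.
Backdoor paths from T to N:
  P1: T <- K -> A <- P -> N
  P2: T <- K -> A -> N
  P3: T <- K -> A -> F <- J -> N
  P4: T <- K -> N
  P5: T <- K -> F <- J -> N
  P6: T <- K -> F <- A <- P -> N
  P7: T <- K -> F <- A -> N
The empty set is not sufficient: P2 (T <- K -> A -> N) has no collider blocking it and no conditioned non-collider, so it is open.
Try {K}:
  P1: blocked at fork node K ∈ conditioning set.
  P2: blocked at fork node K ∈ conditioning set.
  P3: blocked at fork node K ∈ conditioning set.
  P4: blocked at fork node K ∈ conditioning set.
  P5: blocked at fork node K ∈ conditioning set.
  P6: blocked at fork node K ∈ conditioning set.
  P7: blocked at fork node K ∈ conditioning set.
{K} contains no descendant of T and blocks every backdoor path.
No other singleton works — e.g. {J} leaves P2 open — so {K} is the unique smallest valid adjustment set.

{K}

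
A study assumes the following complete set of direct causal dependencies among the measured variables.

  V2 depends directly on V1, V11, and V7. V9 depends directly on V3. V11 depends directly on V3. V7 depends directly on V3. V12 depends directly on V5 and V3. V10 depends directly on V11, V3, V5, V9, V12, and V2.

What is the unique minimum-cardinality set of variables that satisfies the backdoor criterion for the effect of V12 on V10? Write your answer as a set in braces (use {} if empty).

Variables eligible for adjustment (non-descendants of V12, excluding V12 and V10): {V1, V11, V2, V3, V5, V7, V9}.
Backdoor paths from V12 to V10:
  P1: V12 <- V3 -> V9 -> V10
  P2: V12 <- V3 -> V11 -> V2 -> V10
  P3: V12 <- V3 -> V11 -> V10
  P4: V12 <- V3 -> V7 -> V2 <- V11 -> V10
  P5: V12 <- V3 -> V7 -> V2 -> V10
  P6: V12 <- V3 -> V10
  P7: V12 <- V5 -> V10
The empty set is not sufficient: P1 (V12 <- V3 -> V9 -> V10) has no collider blocking it and no conditioned non-collider, so it is open.
Try {V3, V5}:
  P1: blocked at fork node V3 ∈ conditioning set.
  P2: blocked at fork node V3 ∈ conditioning set.
  P3: blocked at fork node V3 ∈ conditioning set.
  P4: blocked at fork node V3 ∈ conditioning set.
  P5: blocked at fork node V3 ∈ conditioning set.
  P6: blocked at fork node V3 ∈ conditioning set.
  P7: blocked at fork node V5 ∈ conditioning set.
{V3, V5} contains no descendant of V12 and blocks every backdoor path.
Every element of {V3, V5} is needed (dropping V3 leaves P1 open; dropping V5 leaves P7 open), so no proper subset is valid.
Among all size-2 subsets of the eligible variables, only {V3, V5} blocks every backdoor path, so it is the unique smallest valid adjustment set.

{V3, V5}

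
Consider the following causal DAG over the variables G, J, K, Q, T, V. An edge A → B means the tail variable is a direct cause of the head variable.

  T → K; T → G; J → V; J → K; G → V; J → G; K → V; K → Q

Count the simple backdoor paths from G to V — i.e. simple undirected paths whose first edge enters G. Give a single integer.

4

A backdoor path from G to V is any simple undirected path whose first edge points into G (i.e. leaves G via a parent).
Parents of G: {J, T}.
Enumerating:
  P1: G <- T -> K <- J -> V
  P2: G <- T -> K -> V
  P3: G <- J -> K -> V
  P4: G <- J -> V
That exhausts the simple backdoor paths. Count: 4.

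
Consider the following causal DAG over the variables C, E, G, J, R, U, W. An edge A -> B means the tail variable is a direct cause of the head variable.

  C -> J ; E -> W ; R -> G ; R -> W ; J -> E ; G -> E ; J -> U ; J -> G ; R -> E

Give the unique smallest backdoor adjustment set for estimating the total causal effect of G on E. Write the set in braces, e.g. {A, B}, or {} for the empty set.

{J, R}

Variables eligible for adjustment (non-descendants of G, excluding G and E): {C, J, R, U}.
Backdoor paths from G to E:
  P1: G <- R -> E
  P2: G <- R -> W <- E
  P3: G <- J -> E
The empty set is not sufficient: P1 (G <- R -> E) has no collider blocking it and no conditioned non-collider, so it is open.
Try {J, R}:
  P1: blocked at fork node R ∈ conditioning set.
  P2: blocked at fork node R ∈ conditioning set.
  P3: blocked at fork node J ∈ conditioning set.
{J, R} contains no descendant of G and blocks every backdoor path.
Every element of {J, R} is needed (dropping J leaves P3 open; dropping R leaves P1 open), so no proper subset is valid.
Among all size-2 subsets of the eligible variables, only {J, R} blocks every backdoor path, so it is the unique smallest valid adjustment set.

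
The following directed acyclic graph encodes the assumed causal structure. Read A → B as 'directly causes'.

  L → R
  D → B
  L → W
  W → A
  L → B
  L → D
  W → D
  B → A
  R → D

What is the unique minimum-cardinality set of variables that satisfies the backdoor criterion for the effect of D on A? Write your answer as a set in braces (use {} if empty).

Variables eligible for adjustment (non-descendants of D, excluding D and A): {L, R, W}.
Backdoor paths from D to A:
  P1: D <- L -> W -> A
  P2: D <- L -> B -> A
  P3: D <- R <- L -> W -> A
  P4: D <- R <- L -> B -> A
  P5: D <- W <- L -> B -> A
  P6: D <- W -> A
The empty set is not sufficient: P1 (D <- L -> W -> A) has no collider blocking it and no conditioned non-collider, so it is open.
Try {L, W}:
  P1: blocked at fork node L ∈ conditioning set.
  P2: blocked at fork node L ∈ conditioning set.
  P3: blocked at fork node L ∈ conditioning set.
  P4: blocked at fork node L ∈ conditioning set.
  P5: blocked at chain node W ∈ conditioning set.
  P6: blocked at fork node W ∈ conditioning set.
{L, W} contains no descendant of D and blocks every backdoor path.
Every element of {L, W} is needed (dropping L leaves P2 open; dropping W leaves P6 open), so no proper subset is valid.
Among all size-2 subsets of the eligible variables, only {L, W} blocks every backdoor path, so it is the unique smallest valid adjustment set.

{L, W}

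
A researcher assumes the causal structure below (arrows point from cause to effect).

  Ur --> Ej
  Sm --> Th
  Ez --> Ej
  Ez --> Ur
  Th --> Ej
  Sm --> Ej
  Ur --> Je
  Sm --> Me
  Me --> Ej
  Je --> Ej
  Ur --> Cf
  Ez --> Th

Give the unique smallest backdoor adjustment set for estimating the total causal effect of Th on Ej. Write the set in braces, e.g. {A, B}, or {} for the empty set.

Variables eligible for adjustment (non-descendants of Th, excluding Th and Ej): {Cf, Ez, Je, Me, Sm, Ur}.
Backdoor paths from Th to Ej:
  P1: Th <- Ez -> Ur -> Je -> Ej
  P2: Th <- Ez -> Ur -> Ej
  P3: Th <- Ez -> Ej
  P4: Th <- Sm -> Me -> Ej
  P5: Th <- Sm -> Ej
The empty set is not sufficient: P1 (Th <- Ez -> Ur -> Je -> Ej) has no collider blocking it and no conditioned non-collider, so it is open.
Try {Ez, Sm}:
  P1: blocked at fork node Ez ∈ conditioning set.
  P2: blocked at fork node Ez ∈ conditioning set.
  P3: blocked at fork node Ez ∈ conditioning set.
  P4: blocked at fork node Sm ∈ conditioning set.
  P5: blocked at fork node Sm ∈ conditioning set.
{Ez, Sm} contains no descendant of Th and blocks every backdoor path.
Every element of {Ez, Sm} is needed (dropping Ez leaves P1 open; dropping Sm leaves P4 open), so no proper subset is valid.
Among all size-2 subsets of the eligible variables, only {Ez, Sm} blocks every backdoor path, so it is the unique smallest valid adjustment set.

{Ez, Sm}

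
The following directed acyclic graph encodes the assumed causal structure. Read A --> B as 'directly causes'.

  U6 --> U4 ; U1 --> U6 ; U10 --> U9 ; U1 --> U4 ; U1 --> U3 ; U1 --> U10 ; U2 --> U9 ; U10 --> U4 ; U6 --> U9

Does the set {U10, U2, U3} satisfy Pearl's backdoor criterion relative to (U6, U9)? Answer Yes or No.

Yes

Backdoor paths from U6 to U9 (paths whose first edge points into U6):
  P1: U6 <- U1 -> U10 -> U9
  P2: U6 <- U1 -> U4 <- U10 -> U9
Condition 1 (no descendant of U6 in the set): holds — descendants of U6 are {U4, U9}; none are in {U10, U2, U3}.
Condition 2 (every backdoor path blocked by {U10, U2, U3}):
  P1: blocked at chain node U10 ∈ conditioning set.
  P2: blocked at collider U4 (neither it nor any descendant is in the conditioning set).
{U10, U2, U3} satisfies the backdoor criterion.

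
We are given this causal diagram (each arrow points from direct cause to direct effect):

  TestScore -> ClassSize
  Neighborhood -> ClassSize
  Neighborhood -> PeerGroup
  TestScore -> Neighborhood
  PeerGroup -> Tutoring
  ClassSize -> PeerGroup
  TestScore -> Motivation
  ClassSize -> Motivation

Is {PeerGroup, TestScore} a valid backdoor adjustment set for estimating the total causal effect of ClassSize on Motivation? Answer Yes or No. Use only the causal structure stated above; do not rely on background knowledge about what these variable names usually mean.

No

Backdoor paths from ClassSize to Motivation (paths whose first edge points into ClassSize):
  P1: ClassSize <- TestScore -> Motivation
  P2: ClassSize <- Neighborhood <- TestScore -> Motivation
Condition 1 (no descendant of ClassSize in the set): FAILS — PeerGroup is a descendant of ClassSize.
Condition 2 (every backdoor path blocked by {PeerGroup, TestScore}):
  P1: blocked at fork node TestScore ∈ conditioning set.
  P2: blocked at fork node TestScore ∈ conditioning set.
{PeerGroup, TestScore} does not satisfy the backdoor criterion.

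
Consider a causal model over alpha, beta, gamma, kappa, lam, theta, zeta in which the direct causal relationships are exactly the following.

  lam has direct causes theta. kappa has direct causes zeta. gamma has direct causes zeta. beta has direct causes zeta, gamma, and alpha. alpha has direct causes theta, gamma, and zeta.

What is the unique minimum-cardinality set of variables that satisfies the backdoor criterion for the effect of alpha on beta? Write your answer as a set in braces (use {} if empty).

Variables eligible for adjustment (non-descendants of alpha, excluding alpha and beta): {gamma, kappa, lam, theta, zeta}.
Backdoor paths from alpha to beta:
  P1: alpha <- zeta -> gamma -> beta
  P2: alpha <- zeta -> beta
  P3: alpha <- gamma <- zeta -> beta
  P4: alpha <- gamma -> beta
The empty set is not sufficient: P1 (alpha <- zeta -> gamma -> beta) has no collider blocking it and no conditioned non-collider, so it is open.
Try {gamma, zeta}:
  P1: blocked at fork node zeta ∈ conditioning set.
  P2: blocked at fork node zeta ∈ conditioning set.
  P3: blocked at chain node gamma ∈ conditioning set.
  P4: blocked at fork node gamma ∈ conditioning set.
{gamma, zeta} contains no descendant of alpha and blocks every backdoor path.
Every element of {gamma, zeta} is needed (dropping gamma leaves P4 open; dropping zeta leaves P2 open), so no proper subset is valid.
Among all size-2 subsets of the eligible variables, only {gamma, zeta} blocks every backdoor path, so it is the unique smallest valid adjustment set.

{gamma, zeta}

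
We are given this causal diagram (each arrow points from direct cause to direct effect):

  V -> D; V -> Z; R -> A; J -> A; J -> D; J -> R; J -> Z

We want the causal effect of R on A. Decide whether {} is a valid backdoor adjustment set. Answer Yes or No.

Backdoor paths from R to A (paths whose first edge points into R):
  P1: R <- J -> A
Condition 1 (no descendant of R in the set): holds — descendants of R are {A}; none are in {}.
Condition 2 (every backdoor path blocked by {}):
  P1: open — no interior node is in the conditioning set.
{} does not satisfy the backdoor criterion.

No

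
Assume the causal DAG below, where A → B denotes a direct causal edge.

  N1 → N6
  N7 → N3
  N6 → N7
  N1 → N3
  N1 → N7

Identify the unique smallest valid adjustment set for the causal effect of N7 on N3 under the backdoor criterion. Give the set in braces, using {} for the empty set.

{N1}

Variables eligible for adjustment (non-descendants of N7, excluding N7 and N3): {N1, N6}.
Backdoor paths from N7 to N3:
  P1: N7 <- N1 -> N3
  P2: N7 <- N6 <- N1 -> N3
The empty set is not sufficient: P1 (N7 <- N1 -> N3) has no collider blocking it and no conditioned non-collider, so it is open.
Try {N1}:
  P1: blocked at fork node N1 ∈ conditioning set.
  P2: blocked at fork node N1 ∈ conditioning set.
{N1} contains no descendant of N7 and blocks every backdoor path.
No other singleton works — e.g. {N6} leaves P1 open — so {N1} is the unique smallest valid adjustment set.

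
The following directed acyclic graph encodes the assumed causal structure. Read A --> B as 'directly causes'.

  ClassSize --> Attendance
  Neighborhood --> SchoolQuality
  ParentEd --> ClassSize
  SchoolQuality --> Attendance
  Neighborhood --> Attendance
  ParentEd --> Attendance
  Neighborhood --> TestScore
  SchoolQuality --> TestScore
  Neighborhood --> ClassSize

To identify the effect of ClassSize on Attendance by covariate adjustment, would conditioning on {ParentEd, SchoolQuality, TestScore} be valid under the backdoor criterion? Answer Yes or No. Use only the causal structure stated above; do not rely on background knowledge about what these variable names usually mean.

Backdoor paths from ClassSize to Attendance (paths whose first edge points into ClassSize):
  P1: ClassSize <- Neighborhood -> SchoolQuality -> Attendance
  P2: ClassSize <- Neighborhood -> Attendance
  P3: ClassSize <- Neighborhood -> TestScore <- SchoolQuality -> Attendance
  P4: ClassSize <- ParentEd -> Attendance
Condition 1 (no descendant of ClassSize in the set): holds — descendants of ClassSize are {Attendance}; none are in {ParentEd, SchoolQuality, TestScore}.
Condition 2 (every backdoor path blocked by {ParentEd, SchoolQuality, TestScore}):
  P1: blocked at chain node SchoolQuality ∈ conditioning set.
  P2: open — no interior node is in the conditioning set.
  P3: blocked at fork node SchoolQuality ∈ conditioning set.
  P4: blocked at fork node ParentEd ∈ conditioning set.
{ParentEd, SchoolQuality, TestScore} does not satisfy the backdoor criterion.

No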